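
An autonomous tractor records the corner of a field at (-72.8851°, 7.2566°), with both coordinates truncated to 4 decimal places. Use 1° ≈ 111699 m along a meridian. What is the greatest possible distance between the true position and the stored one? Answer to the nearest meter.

12 meters

Truncating at 4 decimal places can drop up to a full unit in the last place, so each coordinate may be off by as much as 0.0001°.
Latitude error → 0.0001 × 111699 = 11.1699 m along the meridian.
E–W at 72.8851°: 0.0001° × 111699 × cos 72.8851° = 0.0001 × 111699 × 0.2943 ≈ 3.28718 m.
Worst case both components are at the extreme and orthogonal: √(11.1699² + 3.28718²) ≈ 11.6435 m.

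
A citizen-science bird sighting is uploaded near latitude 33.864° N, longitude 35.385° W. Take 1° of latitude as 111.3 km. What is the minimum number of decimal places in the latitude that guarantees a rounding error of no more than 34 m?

4

One degree of latitude covers 111300 m.
Rounding to N decimal places gives at most 0.5 × 10⁻ᴺ degrees of error, i.e. 0.5 × 10⁻ᴺ × 111300 m.
Setting 55650 × 10⁻ᴺ ≤ 34 gives 10ᴺ ≥ 1637, i.e. N ≥ 3.21.
At 3 places the error can reach 55.6 m, but 4 places keeps it to 5.57 m.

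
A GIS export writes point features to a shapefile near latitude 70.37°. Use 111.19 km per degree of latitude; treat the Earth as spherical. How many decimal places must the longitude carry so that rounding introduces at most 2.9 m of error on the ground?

At 70.37° one degree of longitude covers 111190 × cos 70.37° ≈ 111190 × 0.3359 ≈ 37353.7 m.
With N decimal places the half-ulp bound is 0.5·10⁻ᴺ°, or 0.5·10⁻ᴺ × 37353.7 m on the ground.
Setting 18676.9 × 10⁻ᴺ ≤ 2.9 gives 10ᴺ ≥ 6440, i.e. N ≥ 3.81.
So 4 decimal places suffice (1.87 m); 3 would allow up to 18.7 m.

4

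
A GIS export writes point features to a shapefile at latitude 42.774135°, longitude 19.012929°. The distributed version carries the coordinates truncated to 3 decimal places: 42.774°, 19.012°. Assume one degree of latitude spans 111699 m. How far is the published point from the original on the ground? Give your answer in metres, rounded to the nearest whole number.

78 metres

The latitude changed by +0.000135° and the longitude by +0.000929°.
North–south shift: 0.000135 × 111699 = 15.0794 m.
E–W at 42.774°: 0.000929° × 111699 × cos 42.774° = 0.000929 × 111699 × 0.7340 ≈ 76.1699 m.
Combined displacement = (15.0794² + 76.1699²)^½ ≈ 77.6482 m.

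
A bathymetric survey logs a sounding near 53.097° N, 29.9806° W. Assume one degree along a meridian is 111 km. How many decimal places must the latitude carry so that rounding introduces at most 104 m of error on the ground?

One degree of latitude covers 111000 m.
With N decimal places the half-ulp bound is 0.5·10⁻ᴺ°, or 0.5·10⁻ᴺ × 111000 m on the ground.
Need 0.5 × 111000 × 10⁻ᴺ ≤ 104 → 10⁻ᴺ ≤ 1.874e-03, so N ≥ 2.73.
So 3 decimal places suffice (55.5 m); 2 would allow up to 555 m.

3 decimal places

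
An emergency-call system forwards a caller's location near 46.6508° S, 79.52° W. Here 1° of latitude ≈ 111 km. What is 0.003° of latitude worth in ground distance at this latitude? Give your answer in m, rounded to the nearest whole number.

0.003° × 111000 m/° = 333 m.

333 m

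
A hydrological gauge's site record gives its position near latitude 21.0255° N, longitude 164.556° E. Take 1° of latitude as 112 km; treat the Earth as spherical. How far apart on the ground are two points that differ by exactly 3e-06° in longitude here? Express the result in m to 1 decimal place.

0.3 m

One degree of longitude here spans 112000 × cos 21.0255° = 112000 × 0.9334 ≈ 104543 m; 3e-06° of that is 0.313629 m.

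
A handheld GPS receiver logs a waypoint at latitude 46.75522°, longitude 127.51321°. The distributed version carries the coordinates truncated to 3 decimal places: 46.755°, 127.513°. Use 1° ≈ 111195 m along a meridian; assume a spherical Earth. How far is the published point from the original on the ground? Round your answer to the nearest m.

29 m

The latitude changed by +0.00022° and the longitude by +0.00021°.
N–S: 0.00022° × 111195 m/° = 24.4629 m.
E–W at 46.755°: 0.00021° × 111195 × cos 46.755° = 0.00021 × 111195 × 0.6851 ≈ 15.9982 m.
Combined displacement = (24.4629² + 15.9982²)^½ ≈ 29.2297 m.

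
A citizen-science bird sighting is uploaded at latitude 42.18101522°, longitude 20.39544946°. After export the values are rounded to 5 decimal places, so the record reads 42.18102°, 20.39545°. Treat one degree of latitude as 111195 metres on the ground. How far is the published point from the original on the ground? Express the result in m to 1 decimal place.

0.5 m

Δlat = 42.18101522 − 42.18102 = -0.00000478°; Δlon = 20.39544946 − 20.39545 = -0.00000054°.
North–south shift: -0.00000478 × 111195 = -0.531512 m.
E–W at 42.181°: -0.00000054° × 111195 × cos 42.181° = -0.00000054 × 111195 × 0.7410 ≈ -0.0444952 m.
Combined displacement = (0.531512² + 0.0444952²)^½ ≈ 0.533371 m.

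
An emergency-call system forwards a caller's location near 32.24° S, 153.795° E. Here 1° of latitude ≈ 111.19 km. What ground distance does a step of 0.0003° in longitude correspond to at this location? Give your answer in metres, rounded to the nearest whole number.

28 metres

0.0003° of longitude at 32.24° is 0.0003 × 111190 × cos 32.24° ≈ 0.0003 × 94046.8 = 28.214 m.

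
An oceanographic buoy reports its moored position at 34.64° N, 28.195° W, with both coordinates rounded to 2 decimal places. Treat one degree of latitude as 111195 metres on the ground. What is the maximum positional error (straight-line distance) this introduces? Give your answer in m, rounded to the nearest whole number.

720 m

Rounding to 2 decimal places leaves each coordinate within ±0.005° of the true value.
North–south component: 0.005° × 111195 = 555.975 m.
Longitude error → 0.005 × 111195 × cos 34.64° = 0.005 × 111195 × 0.8227 ≈ 457.423 m.
Combining orthogonally: (555.975² + 457.423²)^½ ≈ 719.961 m.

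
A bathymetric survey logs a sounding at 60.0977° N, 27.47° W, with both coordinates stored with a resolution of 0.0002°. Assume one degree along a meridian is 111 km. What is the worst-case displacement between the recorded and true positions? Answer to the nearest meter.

12 meters

With a 0.0002° grid the true value lies within half a step, ±0.0002°/2 = ±0.0001°, of the stored one.
Latitude error → 0.0001 × 111000 = 11.1 m along the meridian.
E–W at 60.0977°: 0.0001° × 111000 × cos 60.0977° = 0.0001 × 111000 × 0.4985 ≈ 5.5336 m.
Combining orthogonally: (11.1² + 5.5336²)^½ ≈ 12.4029 m.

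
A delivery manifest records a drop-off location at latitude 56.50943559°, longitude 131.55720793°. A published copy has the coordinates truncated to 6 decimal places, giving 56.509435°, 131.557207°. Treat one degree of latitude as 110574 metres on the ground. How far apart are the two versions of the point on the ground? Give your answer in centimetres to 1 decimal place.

8.6 centimetres

The latitude changed by +0.00000059° and the longitude by +0.00000093°.
N–S: 0.00000059° × 110574 m/° = 0.0652387 m.
E–W at 56.5094°: 0.00000093° × 110574 × cos 56.5094° = 0.00000093 × 110574 × 0.5518 ≈ 0.0567437 m.
Distance: √(0.0652387² + 0.0567437²) ≈ 0.0864634 m.
That is 0.0864634 m = 8.6463 cm.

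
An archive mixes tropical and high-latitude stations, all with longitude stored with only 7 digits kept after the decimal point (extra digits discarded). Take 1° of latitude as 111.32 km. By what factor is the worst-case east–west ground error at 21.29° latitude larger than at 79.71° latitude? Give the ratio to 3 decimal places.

Truncating at 7 decimal places can drop up to a full unit in the last place, so the longitude may be off by as much as 1e-07°.
At 21.29°: 1e-07° × 111320 × cos 21.29° = 1e-07 × 111320 × 0.9318 ≈ 0.010372 m.
At 79.71°: 1e-07° × 111320 × cos 79.71° = 1e-07 × 111320 × 0.1786 ≈ 0.0019885 m.
The ratio reduces to cos 21.29° / cos 79.71° = 0.9318/0.1786 ≈ 5.2161.

5.216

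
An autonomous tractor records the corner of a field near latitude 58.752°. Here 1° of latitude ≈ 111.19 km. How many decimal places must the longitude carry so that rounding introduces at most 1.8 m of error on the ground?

5 decimal places

At 58.752° one degree of longitude covers 111190 × cos 58.752° ≈ 111190 × 0.5187 ≈ 57679.1 m.
Rounding to N decimal places gives at most 0.5 × 10⁻ᴺ degrees of error, i.e. 0.5 × 10⁻ᴺ × 57679.1 m.
Need 0.5 × 57679.1 × 10⁻ᴺ ≤ 1.8 → 10⁻ᴺ ≤ 6.241e-05, so N ≥ 4.20.
N = 4 would give 2.88 m (too coarse); N = 5 gives 0.288 m ≤ 1.8 m.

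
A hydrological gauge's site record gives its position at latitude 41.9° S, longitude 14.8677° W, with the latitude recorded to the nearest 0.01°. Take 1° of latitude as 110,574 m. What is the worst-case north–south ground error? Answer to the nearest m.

553 m

Rounding to 2 decimal places leaves the latitude within ±0.005° of the true value.
So the N–S error is at most 0.005 × 110574 = 552.87 m.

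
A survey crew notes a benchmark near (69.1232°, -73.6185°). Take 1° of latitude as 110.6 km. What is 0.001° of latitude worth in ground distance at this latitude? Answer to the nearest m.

Along a meridian 0.001° is 0.001 × 110600 = 110.6 m.

111 m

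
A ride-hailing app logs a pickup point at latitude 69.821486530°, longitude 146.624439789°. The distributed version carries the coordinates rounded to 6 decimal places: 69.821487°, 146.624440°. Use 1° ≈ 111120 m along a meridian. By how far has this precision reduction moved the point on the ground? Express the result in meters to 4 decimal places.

The latitude changed by -0.000000470° and the longitude by -0.000000211°.
North–south shift: -0.000000470 × 111120 = -0.0522264 m.
East–west at this latitude: -0.000000211° × 111120 × cos 69.8215° ≈ -0.000000211 × 38330.4 = -0.00808772 m.
Combined displacement = (0.0522264² + 0.00808772²)^½ ≈ 0.0528489 m.

0.0528 meters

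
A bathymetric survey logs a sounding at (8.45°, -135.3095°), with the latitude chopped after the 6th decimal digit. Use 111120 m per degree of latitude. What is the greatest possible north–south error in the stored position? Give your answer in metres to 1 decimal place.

0.1 metres

Truncating at 6 decimal places can drop up to a full unit in the last place, so the latitude may be off by as much as 1e-06°.
So the N–S error is at most 1e-06 × 111120 = 0.11112 m.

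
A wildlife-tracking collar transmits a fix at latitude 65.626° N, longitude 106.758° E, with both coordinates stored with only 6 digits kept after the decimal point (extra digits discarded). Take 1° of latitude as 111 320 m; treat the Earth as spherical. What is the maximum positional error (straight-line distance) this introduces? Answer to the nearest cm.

12 cm

Truncating at 6 decimal places can drop up to a full unit in the last place, so each coordinate may be off by as much as 1e-06°.
North–south component: 1e-06° × 111320 = 0.11132 m.
E–W at 65.626°: 1e-06° × 111320 × cos 65.626° = 1e-06 × 111320 × 0.4127 ≈ 0.0459408 m.
Combining orthogonally: (0.11132² + 0.0459408²)^½ ≈ 0.120427 m.
That is 0.120427 m = 12.043 cm.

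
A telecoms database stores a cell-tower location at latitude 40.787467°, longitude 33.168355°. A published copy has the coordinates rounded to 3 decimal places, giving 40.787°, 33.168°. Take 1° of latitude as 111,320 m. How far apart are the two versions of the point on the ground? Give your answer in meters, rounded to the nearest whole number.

60 meters

The latitude changed by +0.000467° and the longitude by +0.000355°.
N–S: 0.000467° × 111320 m/° = 51.9864 m.
E–W at 40.787°: 0.000355° × 111320 × cos 40.787° = 0.000355 × 111320 × 0.7571 ≈ 29.9212 m.
Distance: √(51.9864² + 29.9212²) ≈ 59.9823 m.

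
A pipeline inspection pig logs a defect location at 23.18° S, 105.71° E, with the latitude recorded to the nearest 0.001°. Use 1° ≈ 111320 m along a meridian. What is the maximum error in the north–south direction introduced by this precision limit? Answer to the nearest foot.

Rounding to 3 decimal places leaves the latitude within ±0.0005° of the true value.
Along the meridian that is 0.0005° × 111320 m/° = 55.66 m.
In feet: 55.66 m ÷ 0.3048 ≈ 182.61 ft.

183 feet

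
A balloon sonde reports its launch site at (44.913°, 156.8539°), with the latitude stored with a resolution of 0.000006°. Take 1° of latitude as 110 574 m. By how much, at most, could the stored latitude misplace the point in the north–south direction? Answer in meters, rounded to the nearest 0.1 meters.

With a 0.000006° grid the true value lies within half a step, ±0.000006°/2 = ±3e-06°, of the stored one.
So the N–S error is at most 3e-06 × 110574 = 0.331722 m.

0.3 meters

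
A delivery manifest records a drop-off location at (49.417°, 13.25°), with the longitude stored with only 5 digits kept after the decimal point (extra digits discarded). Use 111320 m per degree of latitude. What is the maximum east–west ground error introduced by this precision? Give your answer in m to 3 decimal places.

Truncating at 5 decimal places can drop up to a full unit in the last place, so the longitude may be off by as much as 1e-05°.
Parallels shrink by cos φ, so at 49.417° a degree of longitude is 111320 × 0.6505 ≈ 72419.1 m.
Maximum E–W displacement: 1e-05 × 72419.1 = 0.724191 m.

0.724 m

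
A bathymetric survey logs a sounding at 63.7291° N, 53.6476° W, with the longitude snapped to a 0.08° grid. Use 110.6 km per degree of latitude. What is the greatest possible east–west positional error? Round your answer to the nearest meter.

With a 0.08° grid the true value lies within half a step, ±0.08°/2 = ±0.04°, of the stored one.
One degree of longitude at 63.7291° is 110600 × cos 63.7291° ≈ 110600 × 0.4426 = 48953.3 m.
Maximum E–W displacement: 0.04 × 48953.3 = 1958.13 m.

1958 meters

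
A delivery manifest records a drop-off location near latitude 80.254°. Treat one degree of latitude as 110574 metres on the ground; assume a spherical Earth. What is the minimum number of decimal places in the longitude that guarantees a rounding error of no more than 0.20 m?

At 80.254° one degree of longitude covers 110574 × cos 80.254° ≈ 110574 × 0.1693 ≈ 18718 m.
N decimal places → at most half a unit in the last place, 0.5 × 10⁻ᴺ° = 18718/2 × 10⁻ᴺ m.
Setting 9359.02 × 10⁻ᴺ ≤ 0.20 gives 10ᴺ ≥ 4.68e+04, i.e. N ≥ 4.67.
At 4 places the error can reach 0.936 m, but 5 places keeps it to 0.0936 m.

5 decimal places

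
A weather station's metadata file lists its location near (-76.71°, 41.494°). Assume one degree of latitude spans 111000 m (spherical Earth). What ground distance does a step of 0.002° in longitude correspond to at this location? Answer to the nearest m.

51 m

At 76.71° a degree of longitude is 111000 × cos 76.71° ≈ 25516.7 m, so 0.002° corresponds to 51.0333 m.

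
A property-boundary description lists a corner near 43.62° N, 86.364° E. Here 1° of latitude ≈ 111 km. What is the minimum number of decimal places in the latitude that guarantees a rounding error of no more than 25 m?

4 decimal places

One degree of latitude covers 111000 m.
N decimal places → at most half a unit in the last place, 0.5 × 10⁻ᴺ° = 111000/2 × 10⁻ᴺ m.
Setting 55500 × 10⁻ᴺ ≤ 25 gives 10ᴺ ≥ 2220, i.e. N ≥ 3.35.
At 3 places the error can reach 55.5 m, but 4 places keeps it to 5.55 m.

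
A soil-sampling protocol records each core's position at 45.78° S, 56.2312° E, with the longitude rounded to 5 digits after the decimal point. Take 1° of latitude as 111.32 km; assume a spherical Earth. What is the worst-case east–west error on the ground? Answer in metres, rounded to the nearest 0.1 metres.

Rounding to 5 decimal places leaves the longitude within ±5e-06° of the true value.
One degree of longitude at 45.78° is 111320 × cos 45.78° ≈ 111320 × 0.6974 = 77636.3 m.
East–west error: 5e-06° × 77636.3 m/° ≈ 0.388181 m.

0.4 metres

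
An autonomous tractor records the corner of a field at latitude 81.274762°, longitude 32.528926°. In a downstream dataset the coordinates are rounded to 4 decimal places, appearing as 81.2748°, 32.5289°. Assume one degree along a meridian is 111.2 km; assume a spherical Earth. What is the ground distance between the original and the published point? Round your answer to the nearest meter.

The latitude changed by -0.000038° and the longitude by +0.000026°.
North–south shift: -0.000038 × 111200 = -4.2256 m.
East–west at this latitude: 0.000026° × 111200 × cos 81.2748° ≈ 0.000026 × 16868.5 = 0.438582 m.
Combined displacement = (4.2256² + 0.438582²)^½ ≈ 4.2483 m.

4 meters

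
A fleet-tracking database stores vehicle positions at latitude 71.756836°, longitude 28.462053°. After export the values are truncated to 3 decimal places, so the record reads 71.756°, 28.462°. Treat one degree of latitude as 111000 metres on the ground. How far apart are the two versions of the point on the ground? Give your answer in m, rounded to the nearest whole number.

The latitude changed by +0.000836° and the longitude by +0.000053°.
N–S: 0.000836° × 111000 m/° = 92.796 m.
E–W at 71.756°: 0.000053° × 111000 × cos 71.756° = 0.000053 × 111000 × 0.3131 ≈ 1.84176 m.
Combined displacement = (92.796² + 1.84176²)^½ ≈ 92.8143 m.

93 m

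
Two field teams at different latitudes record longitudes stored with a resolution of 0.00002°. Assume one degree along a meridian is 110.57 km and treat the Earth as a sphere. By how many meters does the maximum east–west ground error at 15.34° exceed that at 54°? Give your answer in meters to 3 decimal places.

With a 0.00002° grid the true value lies within half a step, ±0.00002°/2 = ±1e-05°, of the stored one.
Error at 15.34° = 1e-05° × 110570 × cos 15.34° ≈ 1.1057 × 0.9644 = 1.0663 m.
At 54°: 1e-05° × 110570 × cos 54° = 1e-05 × 110570 × 0.5878 ≈ 0.64991 m.
So the lower-latitude error exceeds the higher by 1.0663 − 0.64991 = 0.41639 m.

0.416 meters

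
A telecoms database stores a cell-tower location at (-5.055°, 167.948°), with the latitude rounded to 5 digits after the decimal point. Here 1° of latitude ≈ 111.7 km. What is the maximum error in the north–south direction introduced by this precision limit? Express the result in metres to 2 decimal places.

0.56 metres

Rounding to 5 decimal places leaves the latitude within ±5e-06° of the true value.
So the N–S error is at most 5e-06 × 111700 = 0.5585 m.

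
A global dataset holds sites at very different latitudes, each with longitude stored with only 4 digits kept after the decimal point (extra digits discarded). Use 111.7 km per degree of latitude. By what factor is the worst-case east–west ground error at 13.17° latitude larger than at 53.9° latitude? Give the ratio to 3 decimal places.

1.653

Truncating at 4 decimal places can drop up to a full unit in the last place, so the longitude may be off by as much as 0.0001°.
At 13.17°: 0.0001° × 111700 × cos 13.17° = 0.0001 × 111700 × 0.9737 ≈ 10.876 m.
Error at 53.9° = 0.0001° × 111700 × cos 53.9° ≈ 11.17 × 0.5892 = 6.5813 m.
The ratio reduces to cos 13.17° / cos 53.9° = 0.9737/0.5892 ≈ 1.6526.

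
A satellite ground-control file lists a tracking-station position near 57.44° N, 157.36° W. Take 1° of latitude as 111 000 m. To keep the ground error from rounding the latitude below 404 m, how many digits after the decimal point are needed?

3

One degree of latitude covers 111000 m.
Rounding to N decimal places gives at most 0.5 × 10⁻ᴺ degrees of error, i.e. 0.5 × 10⁻ᴺ × 111000 m.
Setting 55500 × 10⁻ᴺ ≤ 404 gives 10ᴺ ≥ 137.4, i.e. N ≥ 2.14.
N = 2 would give 555 m (too coarse); N = 3 gives 55.5 m ≤ 404 m.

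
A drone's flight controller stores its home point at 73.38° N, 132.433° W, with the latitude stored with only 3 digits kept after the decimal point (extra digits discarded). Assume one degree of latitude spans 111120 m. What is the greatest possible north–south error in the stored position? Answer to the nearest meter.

Truncating at 3 decimal places can drop up to a full unit in the last place, so the latitude may be off by as much as 0.001°.
North–south distance: 0.001° × 111120 m/° = 111.12 m.

111 meters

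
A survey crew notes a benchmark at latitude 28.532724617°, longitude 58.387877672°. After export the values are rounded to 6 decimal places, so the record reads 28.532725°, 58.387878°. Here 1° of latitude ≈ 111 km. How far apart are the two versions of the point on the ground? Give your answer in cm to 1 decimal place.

5.3 cm

Δlat = 28.532724617 − 28.532725 = -0.000000383°; Δlon = 58.387877672 − 58.387878 = -0.000000328°.
N–S: -0.000000383° × 111000 m/° = -0.042513 m.
East–west at this latitude: -0.000000328° × 111000 × cos 28.5327° ≈ -0.000000328 × 97518.4 = -0.031986 m.
Distance: √(0.042513² + 0.031986²) ≈ 0.0532021 m.
That is 0.0532021 m = 5.3202 cm.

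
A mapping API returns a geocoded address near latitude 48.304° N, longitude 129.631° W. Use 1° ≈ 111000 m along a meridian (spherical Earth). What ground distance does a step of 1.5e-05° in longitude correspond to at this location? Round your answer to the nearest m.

1 m

1.5e-05° of longitude at 48.304° is 1.5e-05 × 111000 × cos 48.304° ≈ 1.5e-05 × 73834.8 = 1.10752 m.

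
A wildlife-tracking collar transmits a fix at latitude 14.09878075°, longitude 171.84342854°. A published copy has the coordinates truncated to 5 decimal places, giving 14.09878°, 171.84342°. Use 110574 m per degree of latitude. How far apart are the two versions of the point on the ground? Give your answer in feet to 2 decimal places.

The latitude changed by +0.00000075° and the longitude by +0.00000854°.
North–south shift: 0.00000075 × 110574 = 0.0829305 m.
E–W at 14.0988°: 0.00000854° × 110574 × cos 14.0988° = 0.00000854 × 110574 × 0.9699 ≈ 0.915857 m.
Combined displacement = (0.0829305² + 0.915857²)^½ ≈ 0.919604 m.
In feet: 0.919604 m ÷ 0.3048 ≈ 3.0171 ft.

3.02 feet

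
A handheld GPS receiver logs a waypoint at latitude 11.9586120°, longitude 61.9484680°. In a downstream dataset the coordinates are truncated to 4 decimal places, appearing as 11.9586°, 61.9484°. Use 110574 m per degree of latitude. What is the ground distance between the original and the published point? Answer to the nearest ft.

25 ft

Δlat = 11.9586120 − 11.9586 = +0.0000120°; Δlon = 61.9484680 − 61.9484 = +0.0000680°.
North–south shift: 0.0000120 × 110574 = 1.32689 m.
East–west at this latitude: 0.0000680° × 110574 × cos 11.9586° ≈ 0.0000680 × 108174 = 7.35585 m.
Hypotenuse of the two orthogonal shifts: √(1.32689² + 7.35585²) = 7.47457 m.
Converting: 7.47457 m × 3.2808 ft/m ≈ 24.523 ft.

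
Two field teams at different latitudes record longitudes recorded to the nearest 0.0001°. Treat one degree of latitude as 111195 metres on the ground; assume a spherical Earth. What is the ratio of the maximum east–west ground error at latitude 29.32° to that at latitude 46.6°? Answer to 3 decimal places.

Rounding to 4 decimal places leaves the longitude within ±5e-05° of the true value.
At 29.32°: 5e-05° × 111195 × cos 29.32° = 5e-05 × 111195 × 0.8719 ≈ 4.8475 m.
Error at 46.6° = 5e-05° × 111195 × cos 46.6° ≈ 5.5598 × 0.6871 = 3.82 m.
Ratio: 4.8475 / 3.82 = cos 29.32° / cos 46.6° ≈ 1.2690.

1.269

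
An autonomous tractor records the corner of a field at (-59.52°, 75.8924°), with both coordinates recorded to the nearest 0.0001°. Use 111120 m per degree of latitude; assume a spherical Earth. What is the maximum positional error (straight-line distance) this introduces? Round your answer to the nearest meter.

Rounding to 4 decimal places leaves each coordinate within ±5e-05° of the true value.
N–S: 5e-05° × 111120 m/° = 5.556 m.
Longitude error → 5e-05 × 111120 × cos 59.52° = 5e-05 × 111120 × 0.5072 ≈ 2.81821 m.
Combining orthogonally: (5.556² + 2.81821²)^½ ≈ 6.22988 m.

6 meters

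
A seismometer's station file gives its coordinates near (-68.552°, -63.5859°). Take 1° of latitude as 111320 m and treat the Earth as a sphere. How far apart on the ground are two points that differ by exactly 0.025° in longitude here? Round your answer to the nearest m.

1018 m

One degree of longitude here spans 111320 × cos 68.552° = 111320 × 0.3657 ≈ 40704.9 m; 0.025° of that is 1017.62 m.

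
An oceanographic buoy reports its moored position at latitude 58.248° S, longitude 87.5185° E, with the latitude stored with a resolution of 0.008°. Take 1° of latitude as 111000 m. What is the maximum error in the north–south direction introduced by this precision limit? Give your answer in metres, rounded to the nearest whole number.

444 metres

With a 0.008° grid the true value lies within half a step, ±0.008°/2 = ±0.004°, of the stored one.
So the N–S error is at most 0.004 × 111000 = 444 m.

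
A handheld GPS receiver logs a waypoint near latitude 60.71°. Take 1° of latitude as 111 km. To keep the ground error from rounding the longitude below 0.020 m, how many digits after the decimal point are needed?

7 decimal places

At 60.71° one degree of longitude covers 111000 × cos 60.71° ≈ 111000 × 0.4892 ≈ 54304.6 m.
N decimal places → at most half a unit in the last place, 0.5 × 10⁻ᴺ° = 54304.6/2 × 10⁻ᴺ m.
Setting 27152.3 × 10⁻ᴺ ≤ 0.020 gives 10ᴺ ≥ 1.358e+06, i.e. N ≥ 6.13.
N = 6 would give 0.0272 m (too coarse); N = 7 gives 0.00272 m ≤ 0.020 m.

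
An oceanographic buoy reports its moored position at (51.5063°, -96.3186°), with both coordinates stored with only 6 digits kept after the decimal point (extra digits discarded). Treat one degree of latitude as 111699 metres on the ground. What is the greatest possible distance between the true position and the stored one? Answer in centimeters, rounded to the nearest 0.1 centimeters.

13.2 centimeters

Truncating at 6 decimal places can drop up to a full unit in the last place, so each coordinate may be off by as much as 1e-06°.
N–S: 1e-06° × 111699 m/° = 0.111699 m.
East–west component at 51.5063°: 1e-06° × 111699 × cos 51.5063° ≈ 1e-06 × 69524.7 ≈ 0.0695247 m.
The two errors are perpendicular, so the maximum displacement is √(0.111699² + 0.0695247²) ≈ 0.131569 m.
That is 0.131569 m = 13.157 cm.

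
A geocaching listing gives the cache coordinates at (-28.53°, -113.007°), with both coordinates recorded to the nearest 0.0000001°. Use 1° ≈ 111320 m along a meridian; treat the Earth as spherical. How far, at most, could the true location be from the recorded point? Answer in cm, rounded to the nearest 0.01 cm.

Rounding to 7 decimal places leaves each coordinate within ±5e-08° of the true value.
North–south component: 5e-08° × 111320 = 0.005566 m.
East–west component at 28.53°: 5e-08° × 111320 × cos 28.53° ≈ 5e-08 × 97802.1 ≈ 0.0048901 m.
The two errors are perpendicular, so the maximum displacement is √(0.005566² + 0.0048901²) ≈ 0.00740901 m.
That is 0.00740901 m = 0.7409 cm.

0.74 cm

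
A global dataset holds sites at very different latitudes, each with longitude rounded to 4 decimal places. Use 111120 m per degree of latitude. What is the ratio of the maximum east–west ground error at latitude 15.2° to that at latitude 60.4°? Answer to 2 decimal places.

Rounding to 4 decimal places leaves the longitude within ±5e-05° of the true value.
Error at 15.2° = 5e-05° × 111120 × cos 15.2° ≈ 5.556 × 0.9650 = 5.3616 m.
At 60.4°: 5e-05° × 111120 × cos 60.4° = 5e-05 × 111120 × 0.4939 ≈ 2.7443 m.
The ratio reduces to cos 15.2° / cos 60.4° = 0.9650/0.4939 ≈ 1.9537.

1.95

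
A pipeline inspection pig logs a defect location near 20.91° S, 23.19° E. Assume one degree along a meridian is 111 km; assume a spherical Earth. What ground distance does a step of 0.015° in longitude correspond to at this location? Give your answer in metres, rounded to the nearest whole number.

One degree of longitude here spans 111000 × cos 20.91° = 111000 × 0.9341 ≈ 103690 m; 0.015° of that is 1555.35 m.

1555 metres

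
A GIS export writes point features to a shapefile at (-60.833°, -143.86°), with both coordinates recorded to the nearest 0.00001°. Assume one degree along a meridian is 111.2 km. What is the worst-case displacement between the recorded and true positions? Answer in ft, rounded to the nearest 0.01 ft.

Rounding to 5 decimal places leaves each coordinate within ±5e-06° of the true value.
North–south component: 5e-06° × 111200 = 0.556 m.
E–W at 60.833°: 5e-06° × 111200 × cos 60.833° = 5e-06 × 111200 × 0.4874 ≈ 0.27097 m.
Combining orthogonally: (0.556² + 0.27097²)^½ ≈ 0.618515 m.
In feet: 0.618515 m ÷ 0.3048 ≈ 2.0292 ft.

2.03 ft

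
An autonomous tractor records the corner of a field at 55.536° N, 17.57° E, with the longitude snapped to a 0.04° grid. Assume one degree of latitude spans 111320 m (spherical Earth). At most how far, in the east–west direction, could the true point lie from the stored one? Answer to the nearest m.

With a 0.04° grid the true value lies within half a step, ±0.04°/2 = ±0.02°, of the stored one.
At latitude 55.536° a degree of longitude spans 111320 m × cos 55.536° = 111320 × 0.5659 ≈ 62994.7 m.
Maximum E–W displacement: 0.02 × 62994.7 = 1259.89 m.

1260 m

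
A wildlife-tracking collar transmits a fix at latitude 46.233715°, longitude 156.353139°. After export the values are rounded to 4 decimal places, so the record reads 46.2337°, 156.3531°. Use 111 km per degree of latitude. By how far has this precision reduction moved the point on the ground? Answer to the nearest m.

3 m

The latitude changed by +0.000015° and the longitude by +0.000039°.
N–S: 0.000015° × 111000 m/° = 1.665 m.
E–W at 46.2337°: 0.000039° × 111000 × cos 46.2337° = 0.000039 × 111000 × 0.6917 ≈ 2.99445 m.
Combined displacement = (1.665² + 2.99445²)^½ ≈ 3.42622 m.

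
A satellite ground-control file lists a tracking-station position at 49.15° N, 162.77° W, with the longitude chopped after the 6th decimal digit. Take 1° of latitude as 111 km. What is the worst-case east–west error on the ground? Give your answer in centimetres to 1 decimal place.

Truncating at 6 decimal places can drop up to a full unit in the last place, so the longitude may be off by as much as 1e-06°.
Parallels shrink by cos φ, so at 49.15° a degree of longitude is 111000 × 0.6541 ≈ 72603 m.
So at most 1e-06° × 72603 ≈ 0.072603 m east–west.
That is 0.072603 m = 7.2603 cm.

7.3 centimetres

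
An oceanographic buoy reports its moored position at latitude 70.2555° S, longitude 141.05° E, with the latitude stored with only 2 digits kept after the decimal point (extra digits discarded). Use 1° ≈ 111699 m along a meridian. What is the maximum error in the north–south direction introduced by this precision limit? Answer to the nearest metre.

Truncating at 2 decimal places can drop up to a full unit in the last place, so the latitude may be off by as much as 0.01°.
North–south distance: 0.01° × 111699 m/° = 1116.99 m.

1117 metres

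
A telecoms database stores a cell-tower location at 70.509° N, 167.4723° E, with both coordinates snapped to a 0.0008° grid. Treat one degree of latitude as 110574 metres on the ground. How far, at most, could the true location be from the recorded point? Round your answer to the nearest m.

47 m

With a 0.0008° grid the true value lies within half a step, ±0.0008°/2 = ±0.0004°, of the stored one.
North–south component: 0.0004° × 110574 = 44.2296 m.
E–W at 70.509°: 0.0004° × 110574 × cos 70.509° = 0.0004 × 110574 × 0.3337 ≈ 14.7576 m.
Combining orthogonally: (44.2296² + 14.7576²)^½ ≈ 46.6266 m.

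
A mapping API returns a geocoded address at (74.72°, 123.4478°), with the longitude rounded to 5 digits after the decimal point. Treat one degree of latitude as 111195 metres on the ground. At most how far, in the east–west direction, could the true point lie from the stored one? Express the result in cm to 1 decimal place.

Rounding to 5 decimal places leaves the longitude within ±5e-06° of the true value.
At latitude 74.72° a degree of longitude spans 111195 m × cos 74.72° = 111195 × 0.2635 ≈ 29303.9 m.
Maximum E–W displacement: 5e-06 × 29303.9 = 0.14652 m.
That is 0.14652 m = 14.652 cm.

14.7 cm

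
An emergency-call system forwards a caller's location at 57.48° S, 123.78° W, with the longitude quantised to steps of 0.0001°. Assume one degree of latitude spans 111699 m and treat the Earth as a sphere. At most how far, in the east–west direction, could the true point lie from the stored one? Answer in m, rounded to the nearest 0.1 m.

With a 0.0001° grid the true value lies within half a step, ±0.0001°/2 = ±5e-05°, of the stored one.
At latitude 57.48° a degree of longitude spans 111699 m × cos 57.48° = 111699 × 0.5376 ≈ 60048.7 m.
East–west error: 5e-05° × 60048.7 m/° ≈ 3.00244 m.

3.0 m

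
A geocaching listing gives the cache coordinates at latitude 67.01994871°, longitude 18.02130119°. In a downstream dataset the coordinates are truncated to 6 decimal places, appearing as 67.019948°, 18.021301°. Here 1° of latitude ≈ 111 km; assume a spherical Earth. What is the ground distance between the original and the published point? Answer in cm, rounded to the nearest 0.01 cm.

7.92 cm

The latitude changed by +0.00000071° and the longitude by +0.00000019°.
N–S: 0.00000071° × 111000 m/° = 0.07881 m.
East–west at this latitude: 0.00000019° × 111000 × cos 67.0199° ≈ 0.00000019 × 43335.6 = 0.00823376 m.
Combined displacement = (0.07881² + 0.00823376²)^½ ≈ 0.0792389 m.
That is 0.0792389 m = 7.9239 cm.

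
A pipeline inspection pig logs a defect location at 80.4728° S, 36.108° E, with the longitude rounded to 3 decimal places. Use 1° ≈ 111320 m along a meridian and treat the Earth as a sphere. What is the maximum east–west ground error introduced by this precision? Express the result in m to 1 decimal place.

9.2 m

Rounding to 3 decimal places leaves the longitude within ±0.0005° of the true value.
Parallels shrink by cos φ, so at 80.4728° a degree of longitude is 111320 × 0.1655 ≈ 18425.2 m.
East–west error: 0.0005° × 18425.2 m/° ≈ 9.21261 m.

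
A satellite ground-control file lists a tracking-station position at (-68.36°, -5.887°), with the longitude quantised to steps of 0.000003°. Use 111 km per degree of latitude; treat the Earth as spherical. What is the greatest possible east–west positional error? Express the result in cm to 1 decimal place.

With a 0.000003° grid the true value lies within half a step, ±0.000003°/2 = ±1.5e-06°, of the stored one.
At latitude 68.36° a degree of longitude spans 111000 m × cos 68.36° = 111000 × 0.3688 ≈ 40933.9 m.
So at most 1.5e-06° × 40933.9 ≈ 0.0614008 m east–west.
That is 0.0614008 m = 6.1401 cm.

6.1 cm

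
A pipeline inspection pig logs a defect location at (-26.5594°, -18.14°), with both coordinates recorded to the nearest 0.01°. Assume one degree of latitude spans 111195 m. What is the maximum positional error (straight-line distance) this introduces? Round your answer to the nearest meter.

Rounding to 2 decimal places leaves each coordinate within ±0.005° of the true value.
North–south component: 0.005° × 111195 = 555.975 m.
Longitude error → 0.005 × 111195 × cos 26.5594° = 0.005 × 111195 × 0.8945 ≈ 497.304 m.
The two errors are perpendicular, so the maximum displacement is √(555.975² + 497.304²) ≈ 745.935 m.

746 meters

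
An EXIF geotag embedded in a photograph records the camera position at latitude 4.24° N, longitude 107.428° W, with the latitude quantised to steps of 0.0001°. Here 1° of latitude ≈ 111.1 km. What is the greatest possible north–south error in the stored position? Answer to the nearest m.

6 m

With a 0.0001° grid the true value lies within half a step, ±0.0001°/2 = ±5e-05°, of the stored one.
Along the meridian that is 5e-05° × 111100 m/° = 5.555 m.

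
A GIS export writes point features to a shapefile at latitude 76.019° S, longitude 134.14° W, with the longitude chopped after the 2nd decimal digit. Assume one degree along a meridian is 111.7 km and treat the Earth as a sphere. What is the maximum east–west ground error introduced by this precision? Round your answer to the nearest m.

270 m

Truncating at 2 decimal places can drop up to a full unit in the last place, so the longitude may be off by as much as 0.01°.
One degree of longitude at 76.019° is 111700 × cos 76.019° ≈ 111700 × 0.2416 = 26986.7 m.
East–west error: 0.01° × 26986.7 m/° ≈ 269.867 m.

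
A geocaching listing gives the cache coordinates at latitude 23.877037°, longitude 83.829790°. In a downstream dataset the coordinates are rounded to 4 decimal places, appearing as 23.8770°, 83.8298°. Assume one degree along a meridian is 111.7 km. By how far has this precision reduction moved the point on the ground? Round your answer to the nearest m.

Δlat = 23.877037 − 23.8770 = +0.000037°; Δlon = 83.829790 − 83.8298 = -0.000010°.
N–S: 0.000037° × 111700 m/° = 4.1329 m.
E–W at 23.877°: -0.000010° × 111700 × cos 23.877° = -0.000010 × 111700 × 0.9144 ≈ -1.0214 m.
Hypotenuse of the two orthogonal shifts: √(4.1329² + 1.0214²) = 4.25724 m.

4 m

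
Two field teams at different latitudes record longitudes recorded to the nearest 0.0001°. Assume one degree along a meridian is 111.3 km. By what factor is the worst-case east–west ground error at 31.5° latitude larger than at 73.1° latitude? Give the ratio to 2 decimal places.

Rounding to 4 decimal places leaves the longitude within ±5e-05° of the true value.
Error at 31.5° = 5e-05° × 111300 × cos 31.5° ≈ 5.565 × 0.8526 = 4.7449 m.
At 73.1°: 5e-05° × 111300 × cos 73.1° = 5e-05 × 111300 × 0.2907 ≈ 1.6178 m.
The ratio reduces to cos 31.5° / cos 73.1° = 0.8526/0.2907 ≈ 2.9330.

2.93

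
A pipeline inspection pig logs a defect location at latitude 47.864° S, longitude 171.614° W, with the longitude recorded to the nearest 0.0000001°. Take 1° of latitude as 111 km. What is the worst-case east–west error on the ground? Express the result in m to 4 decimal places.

Rounding to 7 decimal places leaves the longitude within ±5e-08° of the true value.
At latitude 47.864° a degree of longitude spans 111000 m × cos 47.864° = 111000 × 0.6709 ≈ 74469.1 m.
East–west error: 5e-08° × 74469.1 m/° ≈ 0.00372345 m.

0.0037 m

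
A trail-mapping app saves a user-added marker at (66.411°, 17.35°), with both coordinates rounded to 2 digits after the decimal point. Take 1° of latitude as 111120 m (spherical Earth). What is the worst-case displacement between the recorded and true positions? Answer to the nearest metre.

Rounding to 2 decimal places leaves each coordinate within ±0.005° of the true value.
Latitude error → 0.005 × 111120 = 555.6 m along the meridian.
E–W at 66.411°: 0.005° × 111120 × cos 66.411° = 0.005 × 111120 × 0.4002 ≈ 222.336 m.
Combining orthogonally: (555.6² + 222.336²)^½ ≈ 598.435 m.

598 metres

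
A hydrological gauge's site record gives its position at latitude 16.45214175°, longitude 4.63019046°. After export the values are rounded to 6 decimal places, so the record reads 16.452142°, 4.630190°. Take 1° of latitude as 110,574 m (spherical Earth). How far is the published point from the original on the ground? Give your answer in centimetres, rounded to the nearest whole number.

The latitude changed by -0.00000025° and the longitude by +0.00000046°.
N–S: -0.00000025° × 110574 m/° = -0.0276435 m.
E–W at 16.4521°: 0.00000046° × 110574 × cos 16.4521° = 0.00000046 × 110574 × 0.9591 ≈ 0.0487815 m.
Hypotenuse of the two orthogonal shifts: √(0.0276435² + 0.0487815²) = 0.0560696 m.
That is 0.0560696 m = 5.607 cm.

6 centimetres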